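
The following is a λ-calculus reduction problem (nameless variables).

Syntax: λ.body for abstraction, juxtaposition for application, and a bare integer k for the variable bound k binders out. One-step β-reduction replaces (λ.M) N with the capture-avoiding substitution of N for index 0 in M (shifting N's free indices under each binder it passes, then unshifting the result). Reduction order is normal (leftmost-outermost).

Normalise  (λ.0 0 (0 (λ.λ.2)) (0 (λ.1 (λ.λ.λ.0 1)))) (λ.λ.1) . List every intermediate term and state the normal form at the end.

  start: (λ.0 0 (0 (λ.λ.2)) (0 (λ.1 (λ.λ.λ.0 1)))) (λ.λ.1)
  [1] (λ.λ.1) (λ.λ.1) ((λ.λ.1) (λ.λ.λ.λ.1)) ((λ.λ.1) (λ.(λ.λ.1) (λ.λ.λ.0 1)))
  [2] (λ.λ.λ.1) ((λ.λ.1) (λ.λ.λ.λ.1)) ((λ.λ.1) (λ.(λ.λ.1) (λ.λ.λ.0 1)))
  [3] (λ.λ.1) ((λ.λ.1) (λ.(λ.λ.1) (λ.λ.λ.0 1)))
  [4] λ.(λ.λ.1) (λ.(λ.λ.1) (λ.λ.λ.0 1))
  [5] λ.λ.λ.(λ.λ.1) (λ.λ.λ.0 1)
  [6] λ.λ.λ.λ.λ.λ.λ.0 1

Answer: normal form = λ.λ.λ.λ.λ.λ.λ.0 1  (in 6 steps)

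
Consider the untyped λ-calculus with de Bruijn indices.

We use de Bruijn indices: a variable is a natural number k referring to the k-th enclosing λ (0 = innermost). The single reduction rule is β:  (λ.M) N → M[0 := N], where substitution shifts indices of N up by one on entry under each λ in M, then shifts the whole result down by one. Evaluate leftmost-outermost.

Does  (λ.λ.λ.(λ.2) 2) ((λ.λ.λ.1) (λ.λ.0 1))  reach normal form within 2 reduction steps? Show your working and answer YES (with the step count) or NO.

Answer: YES — reaches normal form λ.λ.1 in 2 ≤ 2 steps

Reduction:
  start: (λ.λ.λ.(λ.2) 2) ((λ.λ.λ.1) (λ.λ.0 1))
  [1] λ.λ.(λ.2) ((λ.λ.λ.1) (λ.λ.0 1))
  [2] λ.λ.1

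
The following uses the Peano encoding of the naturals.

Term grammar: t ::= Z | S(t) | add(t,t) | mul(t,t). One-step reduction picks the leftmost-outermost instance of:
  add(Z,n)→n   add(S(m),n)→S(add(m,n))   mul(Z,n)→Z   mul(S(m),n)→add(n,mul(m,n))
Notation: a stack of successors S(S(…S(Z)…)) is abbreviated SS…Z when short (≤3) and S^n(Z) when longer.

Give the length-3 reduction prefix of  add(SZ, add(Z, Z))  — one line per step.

Answer: after 3 steps: SZ

Derivation:
  start: add(SZ, add(Z, Z))
  [1] S(add(Z, add(Z, Z)))
  [2] S(add(Z, Z))
  [3] SZ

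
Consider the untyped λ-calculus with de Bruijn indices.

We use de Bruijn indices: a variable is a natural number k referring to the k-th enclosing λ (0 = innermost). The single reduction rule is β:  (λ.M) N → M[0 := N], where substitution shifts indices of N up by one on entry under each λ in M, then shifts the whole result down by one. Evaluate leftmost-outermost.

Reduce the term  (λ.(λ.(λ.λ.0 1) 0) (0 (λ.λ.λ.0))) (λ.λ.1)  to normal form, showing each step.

Answer: normal form = λ.0 (λ.λ.λ.λ.0)  (in 4 steps)

Derivation:
  start: (λ.(λ.(λ.λ.0 1) 0) (0 (λ.λ.λ.0))) (λ.λ.1)
  [1] (λ.(λ.λ.0 1) 0) ((λ.λ.1) (λ.λ.λ.0))
  [2] (λ.λ.0 1) ((λ.λ.1) (λ.λ.λ.0))
  [3] λ.0 ((λ.λ.1) (λ.λ.λ.0))
  [4] λ.0 (λ.λ.λ.λ.0)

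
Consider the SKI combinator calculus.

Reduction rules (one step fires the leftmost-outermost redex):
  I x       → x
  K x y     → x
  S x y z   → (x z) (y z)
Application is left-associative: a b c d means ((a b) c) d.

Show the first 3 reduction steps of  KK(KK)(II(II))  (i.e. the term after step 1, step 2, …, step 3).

  start: KK(KK)(II(II))
  [1] K(II(II))
  [2] K(I(II))
  [3] K(II)

Answer: after 3 steps: K(II)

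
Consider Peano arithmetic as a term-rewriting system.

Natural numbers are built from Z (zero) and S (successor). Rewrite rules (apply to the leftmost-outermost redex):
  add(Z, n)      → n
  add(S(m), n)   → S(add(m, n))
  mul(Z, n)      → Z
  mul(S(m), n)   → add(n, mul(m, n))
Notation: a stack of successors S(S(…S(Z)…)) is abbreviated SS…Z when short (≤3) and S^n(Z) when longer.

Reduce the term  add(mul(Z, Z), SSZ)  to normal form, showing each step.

  start: add(mul(Z, Z), SSZ)
  →1  add(Z, SSZ)
  →2  SSZ

Answer: normal form = SSZ  (in 2 steps)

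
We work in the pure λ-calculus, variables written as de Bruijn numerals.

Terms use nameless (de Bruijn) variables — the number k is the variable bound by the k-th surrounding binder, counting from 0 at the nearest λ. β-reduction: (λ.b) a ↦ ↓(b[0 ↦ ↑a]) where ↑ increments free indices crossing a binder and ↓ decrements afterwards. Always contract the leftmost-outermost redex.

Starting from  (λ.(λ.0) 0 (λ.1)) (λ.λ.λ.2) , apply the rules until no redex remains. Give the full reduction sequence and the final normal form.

Answer: normal form = λ.λ.λ.λ.λ.λ.2  (in 3 steps)

Reduction:
  start: (λ.(λ.0) 0 (λ.1)) (λ.λ.λ.2)
  →1  (λ.0) (λ.λ.λ.2) (λ.λ.λ.λ.2)
  →2  (λ.λ.λ.2) (λ.λ.λ.λ.2)
  →3  λ.λ.λ.λ.λ.λ.2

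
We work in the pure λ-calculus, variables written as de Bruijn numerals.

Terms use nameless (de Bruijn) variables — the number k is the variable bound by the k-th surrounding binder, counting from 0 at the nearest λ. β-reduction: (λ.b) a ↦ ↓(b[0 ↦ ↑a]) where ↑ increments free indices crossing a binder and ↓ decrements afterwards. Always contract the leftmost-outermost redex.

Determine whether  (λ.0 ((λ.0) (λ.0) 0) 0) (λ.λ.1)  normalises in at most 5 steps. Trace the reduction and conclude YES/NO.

Answer: YES — reaches normal form λ.λ.1 in 5 ≤ 5 steps

Reduction:
  start: (λ.0 ((λ.0) (λ.0) 0) 0) (λ.λ.1)
  →1  (λ.λ.1) ((λ.0) (λ.0) (λ.λ.1)) (λ.λ.1)
  →2  (λ.(λ.0) (λ.0) (λ.λ.1)) (λ.λ.1)
  →3  (λ.0) (λ.0) (λ.λ.1)
  →4  (λ.0) (λ.λ.1)
  →5  λ.λ.1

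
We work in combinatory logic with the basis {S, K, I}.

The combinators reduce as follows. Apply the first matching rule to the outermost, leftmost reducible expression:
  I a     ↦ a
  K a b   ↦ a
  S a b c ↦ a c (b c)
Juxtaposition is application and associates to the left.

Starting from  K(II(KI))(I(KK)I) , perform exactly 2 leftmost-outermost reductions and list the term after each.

  start: K(II(KI))(I(KK)I)
  →1  II(KI)
  →2  I(KI)

Answer: after 2 steps: I(KI)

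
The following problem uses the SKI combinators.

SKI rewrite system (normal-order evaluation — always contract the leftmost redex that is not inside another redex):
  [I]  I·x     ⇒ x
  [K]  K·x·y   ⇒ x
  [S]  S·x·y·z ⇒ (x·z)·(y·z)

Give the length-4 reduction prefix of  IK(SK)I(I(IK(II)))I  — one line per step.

  start: IK(SK)I(I(IK(II)))I
  →1  K(SK)I(I(IK(II)))I
  →2  SK(I(IK(II)))I
  →3  KI(I(IK(II))I)
  →4  I

Answer: after 4 steps: I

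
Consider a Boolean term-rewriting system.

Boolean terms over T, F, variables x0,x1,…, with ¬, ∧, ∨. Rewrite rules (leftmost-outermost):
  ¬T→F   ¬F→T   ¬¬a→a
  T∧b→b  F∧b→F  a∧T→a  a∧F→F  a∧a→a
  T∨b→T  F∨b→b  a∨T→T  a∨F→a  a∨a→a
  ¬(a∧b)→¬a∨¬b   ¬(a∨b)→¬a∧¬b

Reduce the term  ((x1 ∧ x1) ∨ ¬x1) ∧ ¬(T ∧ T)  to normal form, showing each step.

Answer: normal form = F  (in 5 steps)

Derivation:
  start: ((x1 ∧ x1) ∨ ¬x1) ∧ ¬(T ∧ T)
  [1] (x1 ∨ ¬x1) ∧ ¬(T ∧ T)
  [2] (x1 ∨ ¬x1) ∧ (¬T ∨ ¬T)
  [3] (x1 ∨ ¬x1) ∧ ¬T
  [4] (x1 ∨ ¬x1) ∧ F
  [5] F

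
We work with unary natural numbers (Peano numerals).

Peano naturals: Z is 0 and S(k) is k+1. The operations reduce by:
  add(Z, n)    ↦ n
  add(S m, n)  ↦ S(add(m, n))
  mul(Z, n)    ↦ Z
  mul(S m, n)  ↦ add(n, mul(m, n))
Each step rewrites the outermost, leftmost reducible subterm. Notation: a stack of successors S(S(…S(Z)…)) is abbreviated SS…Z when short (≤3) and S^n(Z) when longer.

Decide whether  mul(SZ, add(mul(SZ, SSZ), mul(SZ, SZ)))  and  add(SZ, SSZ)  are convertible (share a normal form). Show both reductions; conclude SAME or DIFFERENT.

Answer: SAME — A ⇓ SSSZ, B ⇓ SSSZ

Reduction:
Term A:
  start: mul(SZ, add(mul(SZ, SSZ), mul(SZ, SZ)))
  step 1: add(add(mul(SZ, SSZ), mul(SZ, SZ)), mul(Z, add(mul(SZ, SSZ), mul(SZ, SZ))))
  step 2: add(add(add(SSZ, mul(Z, SSZ)), mul(SZ, SZ)), mul(Z, add(mul(SZ, SSZ), mul(SZ, SZ))))
  step 3: add(add(S(add(SZ, mul(Z, SSZ))), mul(SZ, SZ)), mul(Z, add(mul(SZ, SSZ), mul(SZ, SZ))))
  step 4: add(S(add(add(SZ, mul(Z, SSZ)), mul(SZ, SZ))), mul(Z, add(mul(SZ, SSZ), mul(SZ, SZ))))
  step 5: S(add(add(add(SZ, mul(Z, SSZ)), mul(SZ, SZ)), mul(Z, add(mul(SZ, SSZ), mul(SZ, SZ)))))
  step 6: S(add(add(S(add(Z, mul(Z, SSZ))), mul(SZ, SZ)), mul(Z, add(mul(SZ, SSZ), mul(SZ, SZ)))))
  step 7: S(add(S(add(add(Z, mul(Z, SSZ)), mul(SZ, SZ))), mul(Z, add(mul(SZ, SSZ), mul(SZ, SZ)))))
  step 8: S(S(add(add(add(Z, mul(Z, SSZ)), mul(SZ, SZ)), mul(Z, add(mul(SZ, SSZ), mul(SZ, SZ))))))
  step 9: S(S(add(add(mul(Z, SSZ), mul(SZ, SZ)), mul(Z, add(mul(SZ, SSZ), mul(SZ, SZ))))))
  step 10: S(S(add(add(Z, mul(SZ, SZ)), mul(Z, add(mul(SZ, SSZ), mul(SZ, SZ))))))
  step 11: S(S(add(mul(SZ, SZ), mul(Z, add(mul(SZ, SSZ), mul(SZ, SZ))))))
  step 12: S(S(add(add(SZ, mul(Z, SZ)), mul(Z, add(mul(SZ, SSZ), mul(SZ, SZ))))))
  step 13: S(S(add(S(add(Z, mul(Z, SZ))), mul(Z, add(mul(SZ, SSZ), mul(SZ, SZ))))))
  step 14: S(S(S(add(add(Z, mul(Z, SZ)), mul(Z, add(mul(SZ, SSZ), mul(SZ, SZ)))))))
  step 15: S(S(S(add(mul(Z, SZ), mul(Z, add(mul(SZ, SSZ), mul(SZ, SZ)))))))
  step 16: S(S(S(add(Z, mul(Z, add(mul(SZ, SSZ), mul(SZ, SZ)))))))
  step 17: S(S(S(mul(Z, add(mul(SZ, SSZ), mul(SZ, SZ))))))
  step 18: SSSZ

Term B:
  start: add(SZ, SSZ)
  step 1: S(add(Z, SSZ))
  step 2: SSSZ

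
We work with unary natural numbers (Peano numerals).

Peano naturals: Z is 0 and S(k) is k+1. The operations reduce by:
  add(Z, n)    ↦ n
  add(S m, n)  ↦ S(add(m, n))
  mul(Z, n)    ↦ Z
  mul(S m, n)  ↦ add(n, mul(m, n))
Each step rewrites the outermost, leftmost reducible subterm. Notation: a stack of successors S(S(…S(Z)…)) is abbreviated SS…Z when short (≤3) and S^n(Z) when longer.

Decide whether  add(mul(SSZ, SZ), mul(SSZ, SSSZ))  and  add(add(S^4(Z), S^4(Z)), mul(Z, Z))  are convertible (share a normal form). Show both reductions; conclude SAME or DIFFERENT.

Term A:
  start: add(mul(SSZ, SZ), mul(SSZ, SSSZ))
  step 1: add(add(SZ, mul(SZ, SZ)), mul(SSZ, SSSZ))
  step 2: add(S(add(Z, mul(SZ, SZ))), mul(SSZ, SSSZ))
  step 3: S(add(add(Z, mul(SZ, SZ)), mul(SSZ, SSSZ)))
  step 4: S(add(mul(SZ, SZ), mul(SSZ, SSSZ)))
  step 5: S(add(add(SZ, mul(Z, SZ)), mul(SSZ, SSSZ)))
  step 6: S(add(S(add(Z, mul(Z, SZ))), mul(SSZ, SSSZ)))
  step 7: S(S(add(add(Z, mul(Z, SZ)), mul(SSZ, SSSZ))))
  step 8: S(S(add(mul(Z, SZ), mul(SSZ, SSSZ))))
  step 9: S(S(add(Z, mul(SSZ, SSSZ))))
  step 10: S(S(mul(SSZ, SSSZ)))
  step 11: S(S(add(SSSZ, mul(SZ, SSSZ))))
  step 12: S(S(S(add(SSZ, mul(SZ, SSSZ)))))
  step 13: S(S(S(S(add(SZ, mul(SZ, SSSZ))))))
  step 14: S(S(S(S(S(add(Z, mul(SZ, SSSZ)))))))
  step 15: S(S(S(S(S(mul(SZ, SSSZ))))))
  step 16: S(S(S(S(S(add(SSSZ, mul(Z, SSSZ)))))))
  step 17: S(S(S(S(S(S(add(SSZ, mul(Z, SSSZ))))))))
  step 18: S(S(S(S(S(S(S(add(SZ, mul(Z, SSSZ)))))))))
  step 19: S(S(S(S(S(S(S(S(add(Z, mul(Z, SSSZ))))))))))
  step 20: S(S(S(S(S(S(S(S(mul(Z, SSSZ)))))))))
  step 21: S^8(Z)

Term B:
  start: add(add(S^4(Z), S^4(Z)), mul(Z, Z))
  step 1: add(S(add(SSSZ, S^4(Z))), mul(Z, Z))
  step 2: S(add(add(SSSZ, S^4(Z)), mul(Z, Z)))
  step 3: S(add(S(add(SSZ, S^4(Z))), mul(Z, Z)))
  step 4: S(S(add(add(SSZ, S^4(Z)), mul(Z, Z))))
  step 5: S(S(add(S(add(SZ, S^4(Z))), mul(Z, Z))))
  step 6: S(S(S(add(add(SZ, S^4(Z)), mul(Z, Z)))))
  step 7: S(S(S(add(S(add(Z, S^4(Z))), mul(Z, Z)))))
  step 8: S(S(S(S(add(add(Z, S^4(Z)), mul(Z, Z))))))
  step 9: S(S(S(S(add(S^4(Z), mul(Z, Z))))))
  step 10: S(S(S(S(S(add(SSSZ, mul(Z, Z)))))))
  step 11: S(S(S(S(S(S(add(SSZ, mul(Z, Z))))))))
  step 12: S(S(S(S(S(S(S(add(SZ, mul(Z, Z)))))))))
  step 13: S(S(S(S(S(S(S(S(add(Z, mul(Z, Z))))))))))
  step 14: S(S(S(S(S(S(S(S(mul(Z, Z)))))))))
  step 15: S^8(Z)

Answer: SAME — A ⇓ S^8(Z), B ⇓ S^8(Z)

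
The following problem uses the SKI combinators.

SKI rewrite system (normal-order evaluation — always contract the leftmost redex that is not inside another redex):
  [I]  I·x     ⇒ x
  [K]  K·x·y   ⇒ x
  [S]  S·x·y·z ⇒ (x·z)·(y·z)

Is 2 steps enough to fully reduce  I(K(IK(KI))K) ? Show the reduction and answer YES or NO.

  start: I(K(IK(KI))K)
  [1] K(IK(KI))K
  [2] IK(KI)

Answer: NO — after 2 steps the term is IK(KI), not yet normal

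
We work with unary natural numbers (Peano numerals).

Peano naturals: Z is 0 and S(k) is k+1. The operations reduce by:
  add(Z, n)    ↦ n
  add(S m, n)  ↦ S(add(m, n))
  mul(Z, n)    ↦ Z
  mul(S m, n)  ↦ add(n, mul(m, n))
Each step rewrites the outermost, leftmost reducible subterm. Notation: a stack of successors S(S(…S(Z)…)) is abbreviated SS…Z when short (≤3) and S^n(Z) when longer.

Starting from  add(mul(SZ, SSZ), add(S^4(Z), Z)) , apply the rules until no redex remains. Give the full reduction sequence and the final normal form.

  start: add(mul(SZ, SSZ), add(S^4(Z), Z))
  [1] add(add(SSZ, mul(Z, SSZ)), add(S^4(Z), Z))
  [2] add(S(add(SZ, mul(Z, SSZ))), add(S^4(Z), Z))
  [3] S(add(add(SZ, mul(Z, SSZ)), add(S^4(Z), Z)))
  [4] S(add(S(add(Z, mul(Z, SSZ))), add(S^4(Z), Z)))
  [5] S(S(add(add(Z, mul(Z, SSZ)), add(S^4(Z), Z))))
  [6] S(S(add(mul(Z, SSZ), add(S^4(Z), Z))))
  [7] S(S(add(Z, add(S^4(Z), Z))))
  [8] S(S(add(S^4(Z), Z)))
  [9] S(S(S(add(SSSZ, Z))))
  [10] S(S(S(S(add(SSZ, Z)))))
  [11] S(S(S(S(S(add(SZ, Z))))))
  [12] S(S(S(S(S(S(add(Z, Z)))))))
  [13] S^6(Z)

Answer: normal form = S^6(Z)  (in 13 steps)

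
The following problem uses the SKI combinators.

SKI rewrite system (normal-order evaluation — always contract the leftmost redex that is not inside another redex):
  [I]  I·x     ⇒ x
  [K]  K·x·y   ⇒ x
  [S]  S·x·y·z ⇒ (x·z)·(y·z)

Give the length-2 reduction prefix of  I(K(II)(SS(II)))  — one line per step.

  start: I(K(II)(SS(II)))
  step 1: K(II)(SS(II))
  step 2: II

Answer: after 2 steps: II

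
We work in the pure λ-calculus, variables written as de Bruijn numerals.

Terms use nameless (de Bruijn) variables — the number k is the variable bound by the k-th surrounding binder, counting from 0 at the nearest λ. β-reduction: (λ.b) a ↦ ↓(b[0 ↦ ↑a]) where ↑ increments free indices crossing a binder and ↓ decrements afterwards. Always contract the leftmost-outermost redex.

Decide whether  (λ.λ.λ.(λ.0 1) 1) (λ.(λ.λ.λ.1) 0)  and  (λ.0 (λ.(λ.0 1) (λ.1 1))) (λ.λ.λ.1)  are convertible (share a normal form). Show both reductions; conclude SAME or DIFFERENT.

Term A:
  start: (λ.λ.λ.(λ.0 1) 1) (λ.(λ.λ.λ.1) 0)
  →1  λ.λ.(λ.0 1) 1
  →2  λ.λ.1 0

Term B:
  start: (λ.0 (λ.(λ.0 1) (λ.1 1))) (λ.λ.λ.1)
  →1  (λ.λ.λ.1) (λ.(λ.0 1) (λ.1 1))
  →2  λ.λ.1

Answer: DIFFERENT — A ⇓ λ.λ.1 0, B ⇓ λ.λ.1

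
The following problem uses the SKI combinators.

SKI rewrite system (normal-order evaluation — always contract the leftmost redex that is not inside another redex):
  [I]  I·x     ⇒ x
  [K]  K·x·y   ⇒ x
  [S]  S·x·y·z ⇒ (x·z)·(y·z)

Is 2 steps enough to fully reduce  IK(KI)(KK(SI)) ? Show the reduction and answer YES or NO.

  start: IK(KI)(KK(SI))
  step 1: K(KI)(KK(SI))
  step 2: KI

Answer: YES — reaches normal form KI in 2 ≤ 2 steps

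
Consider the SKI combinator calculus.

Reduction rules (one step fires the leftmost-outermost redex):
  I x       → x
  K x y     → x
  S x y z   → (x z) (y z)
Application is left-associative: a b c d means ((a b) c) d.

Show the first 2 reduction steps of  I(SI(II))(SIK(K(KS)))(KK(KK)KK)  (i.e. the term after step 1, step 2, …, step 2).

Answer: after 2 steps: I(SIK(K(KS)))(II(SIK(K(KS))))(KK(KK)KK)

Working:
  start: I(SI(II))(SIK(K(KS)))(KK(KK)KK)
  →1  SI(II)(SIK(K(KS)))(KK(KK)KK)
  →2  I(SIK(K(KS)))(II(SIK(K(KS))))(KK(KK)KK)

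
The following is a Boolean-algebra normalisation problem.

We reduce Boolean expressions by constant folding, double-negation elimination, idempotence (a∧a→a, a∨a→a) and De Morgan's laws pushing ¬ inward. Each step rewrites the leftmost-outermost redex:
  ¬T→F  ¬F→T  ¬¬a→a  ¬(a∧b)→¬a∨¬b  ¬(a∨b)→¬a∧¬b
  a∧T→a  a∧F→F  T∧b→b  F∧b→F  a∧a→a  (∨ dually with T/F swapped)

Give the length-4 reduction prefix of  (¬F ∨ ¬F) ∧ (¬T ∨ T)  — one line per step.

  start: (¬F ∨ ¬F) ∧ (¬T ∨ T)
  [1] ¬F ∧ (¬T ∨ T)
  [2] T ∧ (¬T ∨ T)
  [3] ¬T ∨ T
  [4] T

Answer: after 4 steps: T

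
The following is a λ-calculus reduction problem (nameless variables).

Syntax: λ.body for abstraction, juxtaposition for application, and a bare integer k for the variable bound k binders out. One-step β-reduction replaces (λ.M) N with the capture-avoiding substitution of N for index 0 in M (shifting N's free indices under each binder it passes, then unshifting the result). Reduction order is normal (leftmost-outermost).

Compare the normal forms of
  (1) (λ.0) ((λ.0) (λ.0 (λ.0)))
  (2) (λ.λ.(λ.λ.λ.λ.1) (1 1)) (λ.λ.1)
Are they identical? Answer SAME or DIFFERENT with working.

Term A:
  start: (λ.0) ((λ.0) (λ.0 (λ.0)))
  →1  (λ.0) (λ.0 (λ.0))
  →2  λ.0 (λ.0)

Term B:
  start: (λ.λ.(λ.λ.λ.λ.1) (1 1)) (λ.λ.1)
  →1  λ.(λ.λ.λ.λ.1) ((λ.λ.1) (λ.λ.1))
  →2  λ.λ.λ.λ.1

Answer: DIFFERENT — A ⇓ λ.0 (λ.0), B ⇓ λ.λ.λ.λ.1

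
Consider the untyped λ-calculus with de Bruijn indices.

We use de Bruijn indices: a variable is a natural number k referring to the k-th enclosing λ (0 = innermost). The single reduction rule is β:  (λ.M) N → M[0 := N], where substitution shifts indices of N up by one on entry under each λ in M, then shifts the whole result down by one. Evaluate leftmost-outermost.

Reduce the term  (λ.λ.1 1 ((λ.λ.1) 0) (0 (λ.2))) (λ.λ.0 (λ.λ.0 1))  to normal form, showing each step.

  start: (λ.λ.1 1 ((λ.λ.1) 0) (0 (λ.2))) (λ.λ.0 (λ.λ.0 1))
  →1  λ.(λ.λ.0 (λ.λ.0 1)) (λ.λ.0 (λ.λ.0 1)) ((λ.λ.1) 0) (0 (λ.λ.λ.0 (λ.λ.0 1)))
  →2  λ.(λ.0 (λ.λ.0 1)) ((λ.λ.1) 0) (0 (λ.λ.λ.0 (λ.λ.0 1)))
  →3  λ.(λ.λ.1) 0 (λ.λ.0 1) (0 (λ.λ.λ.0 (λ.λ.0 1)))
  →4  λ.(λ.1) (λ.λ.0 1) (0 (λ.λ.λ.0 (λ.λ.0 1)))
  →5  λ.0 (0 (λ.λ.λ.0 (λ.λ.0 1)))

Answer: normal form = λ.0 (0 (λ.λ.λ.0 (λ.λ.0 1)))  (in 5 steps)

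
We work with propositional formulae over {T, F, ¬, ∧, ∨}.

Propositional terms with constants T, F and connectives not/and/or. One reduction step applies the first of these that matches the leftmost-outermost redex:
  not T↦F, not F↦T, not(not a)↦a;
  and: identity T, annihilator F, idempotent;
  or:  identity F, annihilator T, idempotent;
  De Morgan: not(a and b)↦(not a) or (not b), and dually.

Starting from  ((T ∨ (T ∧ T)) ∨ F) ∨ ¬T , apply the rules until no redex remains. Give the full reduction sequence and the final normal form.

Answer: normal form = T  (in 3 steps)

Derivation:
  start: ((T ∨ (T ∧ T)) ∨ F) ∨ ¬T
  step 1: (T ∨ (T ∧ T)) ∨ ¬T
  step 2: T ∨ ¬T
  step 3: T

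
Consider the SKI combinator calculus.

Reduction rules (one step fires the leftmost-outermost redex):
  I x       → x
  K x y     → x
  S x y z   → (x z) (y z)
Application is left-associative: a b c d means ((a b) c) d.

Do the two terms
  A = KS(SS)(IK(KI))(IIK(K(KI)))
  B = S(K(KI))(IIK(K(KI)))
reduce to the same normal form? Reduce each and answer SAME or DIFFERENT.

Term A:
  start: KS(SS)(IK(KI))(IIK(K(KI)))
  [1] S(IK(KI))(IIK(K(KI)))
  [2] S(K(KI))(IIK(K(KI)))
  [3] S(K(KI))(IK(K(KI)))
  [4] S(K(KI))(K(K(KI)))

Term B:
  start: S(K(KI))(IIK(K(KI)))
  [1] S(K(KI))(IK(K(KI)))
  [2] S(K(KI))(K(K(KI)))

Answer: SAME — A ⇓ S(K(KI))(K(K(KI))), B ⇓ S(K(KI))(K(K(KI)))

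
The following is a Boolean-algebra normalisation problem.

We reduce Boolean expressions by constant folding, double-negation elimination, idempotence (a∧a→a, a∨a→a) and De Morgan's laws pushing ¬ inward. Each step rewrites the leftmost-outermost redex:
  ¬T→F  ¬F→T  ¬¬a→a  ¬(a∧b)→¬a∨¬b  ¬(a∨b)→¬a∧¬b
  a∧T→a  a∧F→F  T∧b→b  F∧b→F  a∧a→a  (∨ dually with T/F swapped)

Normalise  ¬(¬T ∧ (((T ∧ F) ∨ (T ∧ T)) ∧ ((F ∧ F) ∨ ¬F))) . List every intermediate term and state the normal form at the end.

  start: ¬(¬T ∧ (((T ∧ F) ∨ (T ∧ T)) ∧ ((F ∧ F) ∨ ¬F)))
  step 1: ¬¬T ∨ ¬(((T ∧ F) ∨ (T ∧ T)) ∧ ((F ∧ F) ∨ ¬F))
  step 2: T ∨ ¬(((T ∧ F) ∨ (T ∧ T)) ∧ ((F ∧ F) ∨ ¬F))
  step 3: T

Answer: normal form = T  (in 3 steps)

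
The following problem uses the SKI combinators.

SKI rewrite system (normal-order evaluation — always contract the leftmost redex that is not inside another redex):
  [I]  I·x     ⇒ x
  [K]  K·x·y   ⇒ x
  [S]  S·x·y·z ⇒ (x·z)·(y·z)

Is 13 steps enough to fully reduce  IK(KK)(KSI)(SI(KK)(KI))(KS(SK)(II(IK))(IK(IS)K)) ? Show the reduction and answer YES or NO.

  start: IK(KK)(KSI)(SI(KK)(KI))(KS(SK)(II(IK))(IK(IS)K))
  →1  K(KK)(KSI)(SI(KK)(KI))(KS(SK)(II(IK))(IK(IS)K))
  →2  KK(SI(KK)(KI))(KS(SK)(II(IK))(IK(IS)K))
  →3  K(KS(SK)(II(IK))(IK(IS)K))
  →4  K(S(II(IK))(IK(IS)K))
  →5  K(S(I(IK))(IK(IS)K))
  →6  K(S(IK)(IK(IS)K))
  →7  K(SK(IK(IS)K))
  →8  K(SK(K(IS)K))
  →9  K(SK(IS))
  →10  K(SKS)

Answer: YES — reaches normal form K(SKS) in 10 ≤ 13 steps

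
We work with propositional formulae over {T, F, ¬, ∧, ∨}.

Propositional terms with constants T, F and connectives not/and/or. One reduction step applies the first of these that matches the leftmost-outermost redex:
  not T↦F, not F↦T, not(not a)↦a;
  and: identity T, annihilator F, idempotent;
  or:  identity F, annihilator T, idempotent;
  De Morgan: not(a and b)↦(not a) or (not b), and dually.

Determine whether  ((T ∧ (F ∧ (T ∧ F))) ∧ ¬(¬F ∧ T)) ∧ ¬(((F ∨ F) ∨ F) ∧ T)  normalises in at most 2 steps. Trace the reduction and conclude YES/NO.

Answer: NO — after 2 steps the term is (F ∧ ¬(¬F ∧ T)) ∧ ¬(((F ∨ F) ∨ F) ∧ T), not yet normal

Derivation:
  start: ((T ∧ (F ∧ (T ∧ F))) ∧ ¬(¬F ∧ T)) ∧ ¬(((F ∨ F) ∨ F) ∧ T)
  [1] ((F ∧ (T ∧ F)) ∧ ¬(¬F ∧ T)) ∧ ¬(((F ∨ F) ∨ F) ∧ T)
  [2] (F ∧ ¬(¬F ∧ T)) ∧ ¬(((F ∨ F) ∨ F) ∧ T)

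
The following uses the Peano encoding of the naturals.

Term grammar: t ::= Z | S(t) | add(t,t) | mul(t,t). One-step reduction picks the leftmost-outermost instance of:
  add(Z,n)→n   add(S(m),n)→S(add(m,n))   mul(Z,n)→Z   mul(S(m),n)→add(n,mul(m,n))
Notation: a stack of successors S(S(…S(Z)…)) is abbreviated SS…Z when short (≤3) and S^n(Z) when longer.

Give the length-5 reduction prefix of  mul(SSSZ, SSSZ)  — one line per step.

Answer: after 5 steps: S(S(S(mul(SSZ, SSSZ))))

Derivation:
  start: mul(SSSZ, SSSZ)
  step 1: add(SSSZ, mul(SSZ, SSSZ))
  step 2: S(add(SSZ, mul(SSZ, SSSZ)))
  step 3: S(S(add(SZ, mul(SSZ, SSSZ))))
  step 4: S(S(S(add(Z, mul(SSZ, SSSZ)))))
  step 5: S(S(S(mul(SSZ, SSSZ))))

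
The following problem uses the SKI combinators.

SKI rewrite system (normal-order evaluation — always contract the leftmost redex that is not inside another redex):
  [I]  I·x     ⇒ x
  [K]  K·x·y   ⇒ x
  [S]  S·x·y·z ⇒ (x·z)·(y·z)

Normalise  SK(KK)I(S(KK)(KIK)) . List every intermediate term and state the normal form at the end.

  start: SK(KK)I(S(KK)(KIK))
  →1  KI(KKI)(S(KK)(KIK))
  →2  I(S(KK)(KIK))
  →3  S(KK)(KIK)
  →4  S(KK)I

Answer: normal form = S(KK)I  (in 4 steps)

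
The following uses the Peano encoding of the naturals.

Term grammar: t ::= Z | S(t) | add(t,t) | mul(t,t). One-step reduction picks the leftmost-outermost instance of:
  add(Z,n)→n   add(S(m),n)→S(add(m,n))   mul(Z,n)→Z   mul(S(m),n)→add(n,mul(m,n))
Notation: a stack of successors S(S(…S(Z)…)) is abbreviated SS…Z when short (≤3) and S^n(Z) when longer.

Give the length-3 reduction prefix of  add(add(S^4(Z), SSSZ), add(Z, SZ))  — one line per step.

  start: add(add(S^4(Z), SSSZ), add(Z, SZ))
  →1  add(S(add(SSSZ, SSSZ)), add(Z, SZ))
  →2  S(add(add(SSSZ, SSSZ), add(Z, SZ)))
  →3  S(add(S(add(SSZ, SSSZ)), add(Z, SZ)))

Answer: after 3 steps: S(add(S(add(SSZ, SSSZ)), add(Z, SZ)))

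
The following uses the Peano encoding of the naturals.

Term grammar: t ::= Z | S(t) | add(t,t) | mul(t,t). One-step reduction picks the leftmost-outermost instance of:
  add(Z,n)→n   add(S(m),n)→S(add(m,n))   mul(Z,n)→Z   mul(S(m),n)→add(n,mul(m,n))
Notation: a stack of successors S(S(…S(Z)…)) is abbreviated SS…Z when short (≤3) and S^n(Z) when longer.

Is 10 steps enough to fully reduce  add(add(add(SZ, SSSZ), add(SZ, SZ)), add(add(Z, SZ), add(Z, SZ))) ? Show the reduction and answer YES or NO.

  start: add(add(add(SZ, SSSZ), add(SZ, SZ)), add(add(Z, SZ), add(Z, SZ)))
  →1  add(add(S(add(Z, SSSZ)), add(SZ, SZ)), add(add(Z, SZ), add(Z, SZ)))
  →2  add(S(add(add(Z, SSSZ), add(SZ, SZ))), add(add(Z, SZ), add(Z, SZ)))
  →3  S(add(add(add(Z, SSSZ), add(SZ, SZ)), add(add(Z, SZ), add(Z, SZ))))
  →4  S(add(add(SSSZ, add(SZ, SZ)), add(add(Z, SZ), add(Z, SZ))))
  →5  S(add(S(add(SSZ, add(SZ, SZ))), add(add(Z, SZ), add(Z, SZ))))
  →6  S(S(add(add(SSZ, add(SZ, SZ)), add(add(Z, SZ), add(Z, SZ)))))
  →7  S(S(add(S(add(SZ, add(SZ, SZ))), add(add(Z, SZ), add(Z, SZ)))))
  →8  S(S(S(add(add(SZ, add(SZ, SZ)), add(add(Z, SZ), add(Z, SZ))))))
  →9  S(S(S(add(S(add(Z, add(SZ, SZ))), add(add(Z, SZ), add(Z, SZ))))))
  →10  S(S(S(S(add(add(Z, add(SZ, SZ)), add(add(Z, SZ), add(Z, SZ)))))))

Answer: NO — after 10 steps the term is S(S(S(S(add(add(Z, add(SZ, SZ)), add(add(Z, SZ), add(Z, SZ))))))), not yet normal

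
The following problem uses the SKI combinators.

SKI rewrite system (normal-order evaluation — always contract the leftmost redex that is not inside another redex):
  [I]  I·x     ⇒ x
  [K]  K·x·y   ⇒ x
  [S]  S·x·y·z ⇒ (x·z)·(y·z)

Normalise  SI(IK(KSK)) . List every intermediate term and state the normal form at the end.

Answer: normal form = SI(KS)  (in 2 steps)

Derivation:
  start: SI(IK(KSK))
  →1  SI(K(KSK))
  →2  SI(KS)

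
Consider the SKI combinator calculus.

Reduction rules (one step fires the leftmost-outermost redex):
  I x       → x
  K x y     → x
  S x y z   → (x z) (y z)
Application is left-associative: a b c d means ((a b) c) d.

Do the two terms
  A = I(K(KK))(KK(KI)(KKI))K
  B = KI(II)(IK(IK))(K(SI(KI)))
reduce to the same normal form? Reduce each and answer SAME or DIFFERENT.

Answer: SAME — A ⇓ K, B ⇓ K

Reduction:
Term A:
  start: I(K(KK))(KK(KI)(KKI))K
  →1  K(KK)(KK(KI)(KKI))K
  →2  KKK
  →3  K

Term B:
  start: KI(II)(IK(IK))(K(SI(KI)))
  →1  I(IK(IK))(K(SI(KI)))
  →2  IK(IK)(K(SI(KI)))
  →3  K(IK)(K(SI(KI)))
  →4  IK
  →5  K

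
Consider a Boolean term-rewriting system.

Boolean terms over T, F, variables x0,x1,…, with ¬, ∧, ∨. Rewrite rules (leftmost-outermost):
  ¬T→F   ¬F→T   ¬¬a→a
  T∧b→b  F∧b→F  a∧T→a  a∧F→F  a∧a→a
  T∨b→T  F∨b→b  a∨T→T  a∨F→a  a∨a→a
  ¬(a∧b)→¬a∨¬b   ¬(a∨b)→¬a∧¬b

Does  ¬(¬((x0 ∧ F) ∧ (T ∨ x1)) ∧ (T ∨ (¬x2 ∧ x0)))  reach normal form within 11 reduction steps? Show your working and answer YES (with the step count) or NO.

  start: ¬(¬((x0 ∧ F) ∧ (T ∨ x1)) ∧ (T ∨ (¬x2 ∧ x0)))
  →1  ¬¬((x0 ∧ F) ∧ (T ∨ x1)) ∨ ¬(T ∨ (¬x2 ∧ x0))
  →2  ((x0 ∧ F) ∧ (T ∨ x1)) ∨ ¬(T ∨ (¬x2 ∧ x0))
  →3  (F ∧ (T ∨ x1)) ∨ ¬(T ∨ (¬x2 ∧ x0))
  →4  F ∨ ¬(T ∨ (¬x2 ∧ x0))
  →5  ¬(T ∨ (¬x2 ∧ x0))
  →6  ¬T ∧ ¬(¬x2 ∧ x0)
  →7  F ∧ ¬(¬x2 ∧ x0)
  →8  F

Answer: YES — reaches normal form F in 8 ≤ 11 steps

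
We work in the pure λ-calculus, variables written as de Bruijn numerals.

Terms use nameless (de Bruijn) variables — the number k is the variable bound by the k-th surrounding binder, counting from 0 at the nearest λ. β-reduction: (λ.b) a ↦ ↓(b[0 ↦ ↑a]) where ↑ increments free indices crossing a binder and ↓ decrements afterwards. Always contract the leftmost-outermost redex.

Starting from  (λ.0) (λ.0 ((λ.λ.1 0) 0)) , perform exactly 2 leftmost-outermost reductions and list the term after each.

Answer: after 2 steps: λ.0 (λ.1 0)

Working:
  start: (λ.0) (λ.0 ((λ.λ.1 0) 0))
  →1  λ.0 ((λ.λ.1 0) 0)
  →2  λ.0 (λ.1 0)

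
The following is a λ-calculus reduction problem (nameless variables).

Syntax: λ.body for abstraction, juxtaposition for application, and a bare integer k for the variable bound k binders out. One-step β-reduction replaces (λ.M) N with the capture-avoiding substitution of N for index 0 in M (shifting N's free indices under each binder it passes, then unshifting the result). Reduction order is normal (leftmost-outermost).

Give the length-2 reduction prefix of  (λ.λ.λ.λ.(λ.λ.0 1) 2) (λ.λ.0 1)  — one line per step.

  start: (λ.λ.λ.λ.(λ.λ.0 1) 2) (λ.λ.0 1)
  →1  λ.λ.λ.(λ.λ.0 1) 2
  →2  λ.λ.λ.λ.0 3

Answer: after 2 steps: λ.λ.λ.λ.0 3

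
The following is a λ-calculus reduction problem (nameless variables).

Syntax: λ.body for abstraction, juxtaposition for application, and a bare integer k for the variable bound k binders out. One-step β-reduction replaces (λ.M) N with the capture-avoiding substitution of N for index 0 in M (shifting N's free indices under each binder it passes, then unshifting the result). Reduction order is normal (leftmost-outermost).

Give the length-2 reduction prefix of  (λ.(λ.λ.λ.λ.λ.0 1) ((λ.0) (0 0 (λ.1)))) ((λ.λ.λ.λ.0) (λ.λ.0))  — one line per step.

  start: (λ.(λ.λ.λ.λ.λ.0 1) ((λ.0) (0 0 (λ.1)))) ((λ.λ.λ.λ.0) (λ.λ.0))
  [1] (λ.λ.λ.λ.λ.0 1) ((λ.0) ((λ.λ.λ.λ.0) (λ.λ.0) ((λ.λ.λ.λ.0) (λ.λ.0)) (λ.(λ.λ.λ.λ.0) (λ.λ.0))))
  [2] λ.λ.λ.λ.0 1

Answer: after 2 steps: λ.λ.λ.λ.0 1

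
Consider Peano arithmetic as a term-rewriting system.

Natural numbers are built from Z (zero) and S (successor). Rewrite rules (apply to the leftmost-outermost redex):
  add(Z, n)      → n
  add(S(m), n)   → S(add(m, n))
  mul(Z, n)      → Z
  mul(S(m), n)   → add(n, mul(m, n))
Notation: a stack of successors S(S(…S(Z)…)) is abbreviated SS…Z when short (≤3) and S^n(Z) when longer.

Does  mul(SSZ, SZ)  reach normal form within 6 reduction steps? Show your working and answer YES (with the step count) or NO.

Answer: NO — after 6 steps the term is S(S(mul(Z, SZ))), not yet normal

Working:
  start: mul(SSZ, SZ)
  [1] add(SZ, mul(SZ, SZ))
  [2] S(add(Z, mul(SZ, SZ)))
  [3] S(mul(SZ, SZ))
  [4] S(add(SZ, mul(Z, SZ)))
  [5] S(S(add(Z, mul(Z, SZ))))
  [6] S(S(mul(Z, SZ)))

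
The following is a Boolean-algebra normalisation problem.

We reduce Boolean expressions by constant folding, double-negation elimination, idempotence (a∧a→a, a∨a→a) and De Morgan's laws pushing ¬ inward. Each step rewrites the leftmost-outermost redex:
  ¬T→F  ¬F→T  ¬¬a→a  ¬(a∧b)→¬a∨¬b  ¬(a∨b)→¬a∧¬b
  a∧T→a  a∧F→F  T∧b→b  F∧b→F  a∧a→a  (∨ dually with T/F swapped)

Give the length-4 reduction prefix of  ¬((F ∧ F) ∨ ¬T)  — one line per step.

  start: ¬((F ∧ F) ∨ ¬T)
  step 1: ¬(F ∧ F) ∧ ¬¬T
  step 2: (¬F ∨ ¬F) ∧ ¬¬T
  step 3: ¬F ∧ ¬¬T
  step 4: T ∧ ¬¬T

Answer: after 4 steps: T ∧ ¬¬T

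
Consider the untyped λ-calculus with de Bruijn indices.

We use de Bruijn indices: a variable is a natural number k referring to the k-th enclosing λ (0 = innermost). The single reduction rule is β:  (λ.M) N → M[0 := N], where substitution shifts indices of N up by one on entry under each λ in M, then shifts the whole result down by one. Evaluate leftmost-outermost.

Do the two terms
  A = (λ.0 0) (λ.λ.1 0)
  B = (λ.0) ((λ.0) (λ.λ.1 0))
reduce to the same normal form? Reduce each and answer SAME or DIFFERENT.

Answer: SAME — A ⇓ λ.λ.1 0, B ⇓ λ.λ.1 0

Derivation:
Term A:
  start: (λ.0 0) (λ.λ.1 0)
  step 1: (λ.λ.1 0) (λ.λ.1 0)
  step 2: λ.(λ.λ.1 0) 0
  step 3: λ.λ.1 0

Term B:
  start: (λ.0) ((λ.0) (λ.λ.1 0))
  step 1: (λ.0) (λ.λ.1 0)
  step 2: λ.λ.1 0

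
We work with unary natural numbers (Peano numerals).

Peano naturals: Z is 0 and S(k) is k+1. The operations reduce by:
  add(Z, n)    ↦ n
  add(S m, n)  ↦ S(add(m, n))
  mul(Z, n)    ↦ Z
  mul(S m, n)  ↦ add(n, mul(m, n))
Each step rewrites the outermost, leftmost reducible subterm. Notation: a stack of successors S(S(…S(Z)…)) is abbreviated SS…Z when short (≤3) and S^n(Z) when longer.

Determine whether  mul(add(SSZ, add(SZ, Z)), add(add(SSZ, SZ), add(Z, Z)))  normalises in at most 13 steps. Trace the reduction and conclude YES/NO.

Answer: NO — after 13 steps the term is S(S(S(add(Z, mul(add(SZ, add(SZ, Z)), add(add(SSZ, SZ), add(Z, Z))))))), not yet normal

Reduction:
  start: mul(add(SSZ, add(SZ, Z)), add(add(SSZ, SZ), add(Z, Z)))
  [1] mul(S(add(SZ, add(SZ, Z))), add(add(SSZ, SZ), add(Z, Z)))
  [2] add(add(add(SSZ, SZ), add(Z, Z)), mul(add(SZ, add(SZ, Z)), add(add(SSZ, SZ), add(Z, Z))))
  [3] add(add(S(add(SZ, SZ)), add(Z, Z)), mul(add(SZ, add(SZ, Z)), add(add(SSZ, SZ), add(Z, Z))))
  [4] add(S(add(add(SZ, SZ), add(Z, Z))), mul(add(SZ, add(SZ, Z)), add(add(SSZ, SZ), add(Z, Z))))
  [5] S(add(add(add(SZ, SZ), add(Z, Z)), mul(add(SZ, add(SZ, Z)), add(add(SSZ, SZ), add(Z, Z)))))
  [6] S(add(add(S(add(Z, SZ)), add(Z, Z)), mul(add(SZ, add(SZ, Z)), add(add(SSZ, SZ), add(Z, Z)))))
  [7] S(add(S(add(add(Z, SZ), add(Z, Z))), mul(add(SZ, add(SZ, Z)), add(add(SSZ, SZ), add(Z, Z)))))
  [8] S(S(add(add(add(Z, SZ), add(Z, Z)), mul(add(SZ, add(SZ, Z)), add(add(SSZ, SZ), add(Z, Z))))))
  [9] S(S(add(add(SZ, add(Z, Z)), mul(add(SZ, add(SZ, Z)), add(add(SSZ, SZ), add(Z, Z))))))
  [10] S(S(add(S(add(Z, add(Z, Z))), mul(add(SZ, add(SZ, Z)), add(add(SSZ, SZ), add(Z, Z))))))
  [11] S(S(S(add(add(Z, add(Z, Z)), mul(add(SZ, add(SZ, Z)), add(add(SSZ, SZ), add(Z, Z)))))))
  [12] S(S(S(add(add(Z, Z), mul(add(SZ, add(SZ, Z)), add(add(SSZ, SZ), add(Z, Z)))))))
  [13] S(S(S(add(Z, mul(add(SZ, add(SZ, Z)), add(add(SSZ, SZ), add(Z, Z)))))))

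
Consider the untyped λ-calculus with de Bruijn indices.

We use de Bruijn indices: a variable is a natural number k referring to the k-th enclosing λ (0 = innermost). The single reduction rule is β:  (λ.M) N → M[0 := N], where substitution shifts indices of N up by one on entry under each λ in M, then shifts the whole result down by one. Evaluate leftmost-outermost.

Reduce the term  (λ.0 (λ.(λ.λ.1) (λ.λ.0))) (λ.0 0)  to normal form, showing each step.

  start: (λ.0 (λ.(λ.λ.1) (λ.λ.0))) (λ.0 0)
  →1  (λ.0 0) (λ.(λ.λ.1) (λ.λ.0))
  →2  (λ.(λ.λ.1) (λ.λ.0)) (λ.(λ.λ.1) (λ.λ.0))
  →3  (λ.λ.1) (λ.λ.0)
  →4  λ.λ.λ.0

Answer: normal form = λ.λ.λ.0  (in 4 steps)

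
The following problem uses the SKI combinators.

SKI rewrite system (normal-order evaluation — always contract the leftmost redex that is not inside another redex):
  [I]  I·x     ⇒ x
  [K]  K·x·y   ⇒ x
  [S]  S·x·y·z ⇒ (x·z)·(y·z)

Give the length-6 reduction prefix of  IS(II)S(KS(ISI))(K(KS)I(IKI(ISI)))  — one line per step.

Answer: after 6 steps: S(SS)(K(KS)I(IKI(ISI)))

Derivation:
  start: IS(II)S(KS(ISI))(K(KS)I(IKI(ISI)))
  [1] S(II)S(KS(ISI))(K(KS)I(IKI(ISI)))
  [2] II(KS(ISI))(S(KS(ISI)))(K(KS)I(IKI(ISI)))
  [3] I(KS(ISI))(S(KS(ISI)))(K(KS)I(IKI(ISI)))
  [4] KS(ISI)(S(KS(ISI)))(K(KS)I(IKI(ISI)))
  [5] S(S(KS(ISI)))(K(KS)I(IKI(ISI)))
  [6] S(SS)(K(KS)I(IKI(ISI)))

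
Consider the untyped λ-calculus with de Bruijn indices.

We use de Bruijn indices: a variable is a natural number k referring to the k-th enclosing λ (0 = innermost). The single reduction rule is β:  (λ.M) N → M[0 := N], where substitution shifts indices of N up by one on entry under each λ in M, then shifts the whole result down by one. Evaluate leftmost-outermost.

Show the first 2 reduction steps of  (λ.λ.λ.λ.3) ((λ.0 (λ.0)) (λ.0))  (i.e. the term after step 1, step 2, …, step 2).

Answer: after 2 steps: λ.λ.λ.(λ.0) (λ.0)

Working:
  start: (λ.λ.λ.λ.3) ((λ.0 (λ.0)) (λ.0))
  step 1: λ.λ.λ.(λ.0 (λ.0)) (λ.0)
  step 2: λ.λ.λ.(λ.0) (λ.0)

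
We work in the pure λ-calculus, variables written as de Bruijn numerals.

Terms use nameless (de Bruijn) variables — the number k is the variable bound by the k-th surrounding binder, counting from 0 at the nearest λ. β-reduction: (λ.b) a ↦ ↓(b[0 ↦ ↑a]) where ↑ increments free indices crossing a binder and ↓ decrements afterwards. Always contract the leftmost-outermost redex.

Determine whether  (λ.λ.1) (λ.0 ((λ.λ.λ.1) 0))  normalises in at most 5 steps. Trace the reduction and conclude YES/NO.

  start: (λ.λ.1) (λ.0 ((λ.λ.λ.1) 0))
  [1] λ.λ.0 ((λ.λ.λ.1) 0)
  [2] λ.λ.0 (λ.λ.1)

Answer: YES — reaches normal form λ.λ.0 (λ.λ.1) in 2 ≤ 5 steps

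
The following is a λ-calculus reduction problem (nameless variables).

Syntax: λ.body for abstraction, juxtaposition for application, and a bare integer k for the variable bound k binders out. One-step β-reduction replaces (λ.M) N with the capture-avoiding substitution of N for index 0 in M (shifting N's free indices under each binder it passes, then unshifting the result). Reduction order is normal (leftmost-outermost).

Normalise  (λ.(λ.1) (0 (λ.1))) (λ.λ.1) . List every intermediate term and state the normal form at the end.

  start: (λ.(λ.1) (0 (λ.1))) (λ.λ.1)
  →1  (λ.λ.λ.1) ((λ.λ.1) (λ.λ.λ.1))
  →2  λ.λ.1

Answer: normal form = λ.λ.1  (in 2 steps)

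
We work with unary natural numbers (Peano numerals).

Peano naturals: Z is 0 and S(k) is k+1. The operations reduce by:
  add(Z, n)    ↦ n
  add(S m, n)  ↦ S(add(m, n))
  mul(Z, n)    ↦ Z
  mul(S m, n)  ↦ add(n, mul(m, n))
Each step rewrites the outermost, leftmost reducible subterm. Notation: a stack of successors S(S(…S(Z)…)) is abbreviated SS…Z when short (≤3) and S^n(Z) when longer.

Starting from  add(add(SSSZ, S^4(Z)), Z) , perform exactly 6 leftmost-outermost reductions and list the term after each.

  start: add(add(SSSZ, S^4(Z)), Z)
  step 1: add(S(add(SSZ, S^4(Z))), Z)
  step 2: S(add(add(SSZ, S^4(Z)), Z))
  step 3: S(add(S(add(SZ, S^4(Z))), Z))
  step 4: S(S(add(add(SZ, S^4(Z)), Z)))
  step 5: S(S(add(S(add(Z, S^4(Z))), Z)))
  step 6: S(S(S(add(add(Z, S^4(Z)), Z))))

Answer: after 6 steps: S(S(S(add(add(Z, S^4(Z)), Z))))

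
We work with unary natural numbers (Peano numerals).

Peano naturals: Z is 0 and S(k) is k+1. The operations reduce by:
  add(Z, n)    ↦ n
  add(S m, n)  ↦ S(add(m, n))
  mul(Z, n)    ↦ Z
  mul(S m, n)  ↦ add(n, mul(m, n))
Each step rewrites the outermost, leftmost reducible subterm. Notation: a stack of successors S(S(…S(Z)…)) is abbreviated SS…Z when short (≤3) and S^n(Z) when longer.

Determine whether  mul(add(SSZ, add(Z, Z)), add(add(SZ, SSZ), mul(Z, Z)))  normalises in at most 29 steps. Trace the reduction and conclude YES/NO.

Answer: YES — reaches normal form S^6(Z) in 29 ≤ 29 steps

Working:
  start: mul(add(SSZ, add(Z, Z)), add(add(SZ, SSZ), mul(Z, Z)))
  step 1: mul(S(add(SZ, add(Z, Z))), add(add(SZ, SSZ), mul(Z, Z)))
  step 2: add(add(add(SZ, SSZ), mul(Z, Z)), mul(add(SZ, add(Z, Z)), add(add(SZ, SSZ), mul(Z, Z))))
  step 3: add(add(S(add(Z, SSZ)), mul(Z, Z)), mul(add(SZ, add(Z, Z)), add(add(SZ, SSZ), mul(Z, Z))))
  step 4: add(S(add(add(Z, SSZ), mul(Z, Z))), mul(add(SZ, add(Z, Z)), add(add(SZ, SSZ), mul(Z, Z))))
  step 5: S(add(add(add(Z, SSZ), mul(Z, Z)), mul(add(SZ, add(Z, Z)), add(add(SZ, SSZ), mul(Z, Z)))))
  step 6: S(add(add(SSZ, mul(Z, Z)), mul(add(SZ, add(Z, Z)), add(add(SZ, SSZ), mul(Z, Z)))))
  step 7: S(add(S(add(SZ, mul(Z, Z))), mul(add(SZ, add(Z, Z)), add(add(SZ, SSZ), mul(Z, Z)))))
  step 8: S(S(add(add(SZ, mul(Z, Z)), mul(add(SZ, add(Z, Z)), add(add(SZ, SSZ), mul(Z, Z))))))
  step 9: S(S(add(S(add(Z, mul(Z, Z))), mul(add(SZ, add(Z, Z)), add(add(SZ, SSZ), mul(Z, Z))))))
  step 10: S(S(S(add(add(Z, mul(Z, Z)), mul(add(SZ, add(Z, Z)), add(add(SZ, SSZ), mul(Z, Z)))))))
  step 11: S(S(S(add(mul(Z, Z), mul(add(SZ, add(Z, Z)), add(add(SZ, SSZ), mul(Z, Z)))))))
  step 12: S(S(S(add(Z, mul(add(SZ, add(Z, Z)), add(add(SZ, SSZ), mul(Z, Z)))))))
  step 13: S(S(S(mul(add(SZ, add(Z, Z)), add(add(SZ, SSZ), mul(Z, Z))))))
  step 14: S(S(S(mul(S(add(Z, add(Z, Z))), add(add(SZ, SSZ), mul(Z, Z))))))
  step 15: S(S(S(add(add(add(SZ, SSZ), mul(Z, Z)), mul(add(Z, add(Z, Z)), add(add(SZ, SSZ), mul(Z, Z)))))))
  step 16: S(S(S(add(add(S(add(Z, SSZ)), mul(Z, Z)), mul(add(Z, add(Z, Z)), add(add(SZ, SSZ), mul(Z, Z)))))))
  step 17: S(S(S(add(S(add(add(Z, SSZ), mul(Z, Z))), mul(add(Z, add(Z, Z)), add(add(SZ, SSZ), mul(Z, Z)))))))
  step 18: S(S(S(S(add(add(add(Z, SSZ), mul(Z, Z)), mul(add(Z, add(Z, Z)), add(add(SZ, SSZ), mul(Z, Z))))))))
  step 19: S(S(S(S(add(add(SSZ, mul(Z, Z)), mul(add(Z, add(Z, Z)), add(add(SZ, SSZ), mul(Z, Z))))))))
  step 20: S(S(S(S(add(S(add(SZ, mul(Z, Z))), mul(add(Z, add(Z, Z)), add(add(SZ, SSZ), mul(Z, Z))))))))
  step 21: S(S(S(S(S(add(add(SZ, mul(Z, Z)), mul(add(Z, add(Z, Z)), add(add(SZ, SSZ), mul(Z, Z)))))))))
  step 22: S(S(S(S(S(add(S(add(Z, mul(Z, Z))), mul(add(Z, add(Z, Z)), add(add(SZ, SSZ), mul(Z, Z)))))))))
  step 23: S(S(S(S(S(S(add(add(Z, mul(Z, Z)), mul(add(Z, add(Z, Z)), add(add(SZ, SSZ), mul(Z, Z))))))))))
  step 24: S(S(S(S(S(S(add(mul(Z, Z), mul(add(Z, add(Z, Z)), add(add(SZ, SSZ), mul(Z, Z))))))))))
  step 25: S(S(S(S(S(S(add(Z, mul(add(Z, add(Z, Z)), add(add(SZ, SSZ), mul(Z, Z))))))))))
  step 26: S(S(S(S(S(S(mul(add(Z, add(Z, Z)), add(add(SZ, SSZ), mul(Z, Z)))))))))
  step 27: S(S(S(S(S(S(mul(add(Z, Z), add(add(SZ, SSZ), mul(Z, Z)))))))))
  step 28: S(S(S(S(S(S(mul(Z, add(add(SZ, SSZ), mul(Z, Z)))))))))
  step 29: S^6(Z)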